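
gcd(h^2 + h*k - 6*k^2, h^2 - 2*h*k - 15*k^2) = h + 3*k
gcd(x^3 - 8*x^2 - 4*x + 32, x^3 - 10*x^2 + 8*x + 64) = x^2 - 6*x - 16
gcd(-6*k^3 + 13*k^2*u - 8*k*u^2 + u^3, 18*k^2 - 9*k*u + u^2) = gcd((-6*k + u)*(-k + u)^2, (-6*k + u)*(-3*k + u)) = -6*k + u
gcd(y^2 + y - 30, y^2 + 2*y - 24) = y + 6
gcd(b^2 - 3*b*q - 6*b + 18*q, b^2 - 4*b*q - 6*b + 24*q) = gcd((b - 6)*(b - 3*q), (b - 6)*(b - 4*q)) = b - 6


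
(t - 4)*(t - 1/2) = t^2 - 9*t/2 + 2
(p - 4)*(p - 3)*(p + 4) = p^3 - 3*p^2 - 16*p + 48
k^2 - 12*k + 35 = (k - 7)*(k - 5)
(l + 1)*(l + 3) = l^2 + 4*l + 3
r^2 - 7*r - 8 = (r - 8)*(r + 1)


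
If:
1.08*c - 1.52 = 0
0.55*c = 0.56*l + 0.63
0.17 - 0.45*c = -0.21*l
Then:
No Solution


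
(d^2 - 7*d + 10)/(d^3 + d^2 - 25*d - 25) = (d - 2)/(d^2 + 6*d + 5)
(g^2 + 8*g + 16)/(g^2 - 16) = (g + 4)/(g - 4)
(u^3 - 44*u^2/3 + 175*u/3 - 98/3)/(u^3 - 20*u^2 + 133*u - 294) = (u - 2/3)/(u - 6)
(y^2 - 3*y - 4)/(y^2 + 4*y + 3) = (y - 4)/(y + 3)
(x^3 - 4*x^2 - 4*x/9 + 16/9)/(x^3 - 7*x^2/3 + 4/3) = (3*x^2 - 14*x + 8)/(3*(x^2 - 3*x + 2))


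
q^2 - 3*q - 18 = (q - 6)*(q + 3)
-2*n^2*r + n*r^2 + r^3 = r*(-n + r)*(2*n + r)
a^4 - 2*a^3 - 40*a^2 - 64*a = a*(a - 8)*(a + 2)*(a + 4)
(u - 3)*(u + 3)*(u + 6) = u^3 + 6*u^2 - 9*u - 54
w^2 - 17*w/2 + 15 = (w - 6)*(w - 5/2)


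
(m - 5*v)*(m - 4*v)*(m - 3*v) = m^3 - 12*m^2*v + 47*m*v^2 - 60*v^3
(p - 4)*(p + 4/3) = p^2 - 8*p/3 - 16/3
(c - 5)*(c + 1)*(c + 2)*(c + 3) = c^4 + c^3 - 19*c^2 - 49*c - 30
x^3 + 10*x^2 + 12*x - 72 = (x - 2)*(x + 6)^2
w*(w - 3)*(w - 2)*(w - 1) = w^4 - 6*w^3 + 11*w^2 - 6*w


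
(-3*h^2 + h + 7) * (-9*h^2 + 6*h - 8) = 27*h^4 - 27*h^3 - 33*h^2 + 34*h - 56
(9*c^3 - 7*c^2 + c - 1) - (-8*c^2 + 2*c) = 9*c^3 + c^2 - c - 1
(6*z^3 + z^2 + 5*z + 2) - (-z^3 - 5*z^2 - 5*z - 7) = 7*z^3 + 6*z^2 + 10*z + 9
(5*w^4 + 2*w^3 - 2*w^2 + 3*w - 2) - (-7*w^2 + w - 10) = 5*w^4 + 2*w^3 + 5*w^2 + 2*w + 8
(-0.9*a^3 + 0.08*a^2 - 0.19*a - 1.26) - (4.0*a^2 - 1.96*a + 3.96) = -0.9*a^3 - 3.92*a^2 + 1.77*a - 5.22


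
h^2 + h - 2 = (h - 1)*(h + 2)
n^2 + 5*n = n*(n + 5)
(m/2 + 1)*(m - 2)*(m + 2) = m^3/2 + m^2 - 2*m - 4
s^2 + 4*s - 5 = (s - 1)*(s + 5)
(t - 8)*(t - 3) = t^2 - 11*t + 24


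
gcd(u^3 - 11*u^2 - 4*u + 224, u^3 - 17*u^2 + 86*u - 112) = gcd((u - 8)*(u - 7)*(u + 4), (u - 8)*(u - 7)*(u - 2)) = u^2 - 15*u + 56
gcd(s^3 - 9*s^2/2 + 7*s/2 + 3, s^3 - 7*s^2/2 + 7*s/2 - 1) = s - 2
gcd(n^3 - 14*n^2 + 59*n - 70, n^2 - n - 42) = n - 7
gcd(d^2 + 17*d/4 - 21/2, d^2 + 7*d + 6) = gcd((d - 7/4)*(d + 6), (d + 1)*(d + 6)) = d + 6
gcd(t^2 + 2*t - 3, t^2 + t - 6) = t + 3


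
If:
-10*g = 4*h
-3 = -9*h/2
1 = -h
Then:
No Solution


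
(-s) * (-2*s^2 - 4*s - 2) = 2*s^3 + 4*s^2 + 2*s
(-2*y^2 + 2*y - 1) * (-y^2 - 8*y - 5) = 2*y^4 + 14*y^3 - 5*y^2 - 2*y + 5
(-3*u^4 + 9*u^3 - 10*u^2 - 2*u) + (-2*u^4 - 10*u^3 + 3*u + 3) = -5*u^4 - u^3 - 10*u^2 + u + 3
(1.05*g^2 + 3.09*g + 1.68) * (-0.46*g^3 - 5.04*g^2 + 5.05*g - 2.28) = -0.483*g^5 - 6.7134*g^4 - 11.0439*g^3 + 4.7433*g^2 + 1.4388*g - 3.8304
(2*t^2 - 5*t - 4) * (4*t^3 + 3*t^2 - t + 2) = 8*t^5 - 14*t^4 - 33*t^3 - 3*t^2 - 6*t - 8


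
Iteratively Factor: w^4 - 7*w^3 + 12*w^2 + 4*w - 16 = (w - 2)*(w^3 - 5*w^2 + 2*w + 8) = (w - 2)^2*(w^2 - 3*w - 4) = (w - 2)^2*(w + 1)*(w - 4)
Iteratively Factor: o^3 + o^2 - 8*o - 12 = (o + 2)*(o^2 - o - 6) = (o + 2)^2*(o - 3)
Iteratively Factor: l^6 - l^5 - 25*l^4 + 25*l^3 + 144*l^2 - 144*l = (l)*(l^5 - l^4 - 25*l^3 + 25*l^2 + 144*l - 144) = l*(l - 1)*(l^4 - 25*l^2 + 144) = l*(l - 1)*(l + 3)*(l^3 - 3*l^2 - 16*l + 48) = l*(l - 4)*(l - 1)*(l + 3)*(l^2 + l - 12) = l*(l - 4)*(l - 1)*(l + 3)*(l + 4)*(l - 3)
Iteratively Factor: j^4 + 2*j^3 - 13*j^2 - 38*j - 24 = (j - 4)*(j^3 + 6*j^2 + 11*j + 6) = (j - 4)*(j + 3)*(j^2 + 3*j + 2) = (j - 4)*(j + 1)*(j + 3)*(j + 2)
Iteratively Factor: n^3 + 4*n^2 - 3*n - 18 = (n + 3)*(n^2 + n - 6) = (n + 3)^2*(n - 2)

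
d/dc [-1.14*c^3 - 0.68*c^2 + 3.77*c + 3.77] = -3.42*c^2 - 1.36*c + 3.77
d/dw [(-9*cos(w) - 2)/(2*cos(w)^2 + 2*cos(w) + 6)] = (9*sin(w)^2 - 4*cos(w) + 16)*sin(w)/(2*(cos(w)^2 + cos(w) + 3)^2)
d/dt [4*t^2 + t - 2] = 8*t + 1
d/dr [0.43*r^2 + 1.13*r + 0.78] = 0.86*r + 1.13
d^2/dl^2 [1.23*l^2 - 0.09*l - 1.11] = 2.46000000000000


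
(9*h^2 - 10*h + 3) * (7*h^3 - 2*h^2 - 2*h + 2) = 63*h^5 - 88*h^4 + 23*h^3 + 32*h^2 - 26*h + 6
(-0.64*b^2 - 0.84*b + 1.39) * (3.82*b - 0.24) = -2.4448*b^3 - 3.0552*b^2 + 5.5114*b - 0.3336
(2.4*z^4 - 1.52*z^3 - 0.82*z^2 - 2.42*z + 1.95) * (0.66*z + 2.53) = 1.584*z^5 + 5.0688*z^4 - 4.3868*z^3 - 3.6718*z^2 - 4.8356*z + 4.9335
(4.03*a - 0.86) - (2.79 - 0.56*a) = 4.59*a - 3.65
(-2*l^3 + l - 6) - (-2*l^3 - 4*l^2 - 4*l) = 4*l^2 + 5*l - 6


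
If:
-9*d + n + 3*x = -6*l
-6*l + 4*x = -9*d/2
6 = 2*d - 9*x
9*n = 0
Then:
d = -84/53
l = -99/53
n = 0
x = -54/53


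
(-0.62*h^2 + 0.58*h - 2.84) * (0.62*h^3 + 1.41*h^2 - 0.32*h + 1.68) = -0.3844*h^5 - 0.5146*h^4 - 0.7446*h^3 - 5.2316*h^2 + 1.8832*h - 4.7712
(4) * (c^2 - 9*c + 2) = 4*c^2 - 36*c + 8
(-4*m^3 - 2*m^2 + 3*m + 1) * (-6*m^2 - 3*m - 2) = 24*m^5 + 24*m^4 - 4*m^3 - 11*m^2 - 9*m - 2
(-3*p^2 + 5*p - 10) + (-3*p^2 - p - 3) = -6*p^2 + 4*p - 13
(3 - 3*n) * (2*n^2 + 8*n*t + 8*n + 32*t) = -6*n^3 - 24*n^2*t - 18*n^2 - 72*n*t + 24*n + 96*t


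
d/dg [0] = 0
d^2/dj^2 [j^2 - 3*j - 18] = 2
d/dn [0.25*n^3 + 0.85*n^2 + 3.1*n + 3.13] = 0.75*n^2 + 1.7*n + 3.1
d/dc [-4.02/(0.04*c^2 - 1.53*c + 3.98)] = (0.3216*c - 6.1506)/(0.04*c^2 - 1.53*c + 3.98)^2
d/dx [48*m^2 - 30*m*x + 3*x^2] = -30*m + 6*x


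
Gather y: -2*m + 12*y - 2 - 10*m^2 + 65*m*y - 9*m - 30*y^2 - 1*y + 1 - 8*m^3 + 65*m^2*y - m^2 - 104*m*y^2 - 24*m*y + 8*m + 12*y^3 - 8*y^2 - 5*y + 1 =-8*m^3 - 11*m^2 - 3*m + 12*y^3 + y^2*(-104*m - 38) + y*(65*m^2 + 41*m + 6)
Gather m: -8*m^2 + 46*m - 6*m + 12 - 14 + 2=-8*m^2 + 40*m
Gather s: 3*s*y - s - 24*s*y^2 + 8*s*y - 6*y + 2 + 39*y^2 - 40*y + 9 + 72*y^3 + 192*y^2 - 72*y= s*(-24*y^2 + 11*y - 1) + 72*y^3 + 231*y^2 - 118*y + 11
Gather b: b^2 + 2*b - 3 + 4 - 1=b^2 + 2*b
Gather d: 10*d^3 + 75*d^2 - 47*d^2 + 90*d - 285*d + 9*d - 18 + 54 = 10*d^3 + 28*d^2 - 186*d + 36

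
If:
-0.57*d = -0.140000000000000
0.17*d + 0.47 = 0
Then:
No Solution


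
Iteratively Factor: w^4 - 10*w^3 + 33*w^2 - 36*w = (w - 3)*(w^3 - 7*w^2 + 12*w) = w*(w - 3)*(w^2 - 7*w + 12) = w*(w - 4)*(w - 3)*(w - 3)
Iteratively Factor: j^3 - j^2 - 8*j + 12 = (j + 3)*(j^2 - 4*j + 4) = (j - 2)*(j + 3)*(j - 2)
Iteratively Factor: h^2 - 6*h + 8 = (h - 4)*(h - 2)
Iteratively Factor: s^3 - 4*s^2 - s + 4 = (s + 1)*(s^2 - 5*s + 4) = (s - 1)*(s + 1)*(s - 4)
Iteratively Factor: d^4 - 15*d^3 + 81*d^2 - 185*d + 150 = (d - 5)*(d^3 - 10*d^2 + 31*d - 30) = (d - 5)*(d - 2)*(d^2 - 8*d + 15) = (d - 5)^2*(d - 2)*(d - 3)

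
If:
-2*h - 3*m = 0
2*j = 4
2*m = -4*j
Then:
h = 6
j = 2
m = -4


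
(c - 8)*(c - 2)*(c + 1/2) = c^3 - 19*c^2/2 + 11*c + 8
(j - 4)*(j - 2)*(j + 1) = j^3 - 5*j^2 + 2*j + 8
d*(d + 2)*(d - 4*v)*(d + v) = d^4 - 3*d^3*v + 2*d^3 - 4*d^2*v^2 - 6*d^2*v - 8*d*v^2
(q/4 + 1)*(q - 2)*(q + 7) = q^3/4 + 9*q^2/4 + 3*q/2 - 14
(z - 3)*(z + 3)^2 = z^3 + 3*z^2 - 9*z - 27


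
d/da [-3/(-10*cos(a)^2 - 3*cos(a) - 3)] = 3*(20*cos(a) + 3)*sin(a)/(10*cos(a)^2 + 3*cos(a) + 3)^2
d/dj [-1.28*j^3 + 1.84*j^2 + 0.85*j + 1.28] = -3.84*j^2 + 3.68*j + 0.85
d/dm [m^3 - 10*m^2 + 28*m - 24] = 3*m^2 - 20*m + 28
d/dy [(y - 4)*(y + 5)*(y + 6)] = 3*y^2 + 14*y - 14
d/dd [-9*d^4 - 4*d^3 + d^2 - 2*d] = -36*d^3 - 12*d^2 + 2*d - 2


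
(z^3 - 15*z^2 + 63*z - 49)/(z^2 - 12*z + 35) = (z^2 - 8*z + 7)/(z - 5)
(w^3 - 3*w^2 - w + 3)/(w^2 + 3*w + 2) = (w^2 - 4*w + 3)/(w + 2)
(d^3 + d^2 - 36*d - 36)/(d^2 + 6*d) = d - 5 - 6/d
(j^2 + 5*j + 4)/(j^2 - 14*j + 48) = (j^2 + 5*j + 4)/(j^2 - 14*j + 48)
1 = 1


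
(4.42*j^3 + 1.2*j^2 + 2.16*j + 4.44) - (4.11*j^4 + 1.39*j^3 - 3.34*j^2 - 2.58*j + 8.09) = -4.11*j^4 + 3.03*j^3 + 4.54*j^2 + 4.74*j - 3.65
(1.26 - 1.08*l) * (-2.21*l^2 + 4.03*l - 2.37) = 2.3868*l^3 - 7.137*l^2 + 7.6374*l - 2.9862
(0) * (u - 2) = 0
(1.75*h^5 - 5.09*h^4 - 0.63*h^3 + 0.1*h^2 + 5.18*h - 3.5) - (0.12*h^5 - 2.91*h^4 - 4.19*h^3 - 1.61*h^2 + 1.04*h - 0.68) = 1.63*h^5 - 2.18*h^4 + 3.56*h^3 + 1.71*h^2 + 4.14*h - 2.82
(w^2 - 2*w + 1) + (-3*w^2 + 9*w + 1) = -2*w^2 + 7*w + 2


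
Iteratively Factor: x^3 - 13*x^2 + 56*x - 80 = (x - 4)*(x^2 - 9*x + 20) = (x - 5)*(x - 4)*(x - 4)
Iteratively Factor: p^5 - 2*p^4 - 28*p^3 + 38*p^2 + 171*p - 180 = (p - 5)*(p^4 + 3*p^3 - 13*p^2 - 27*p + 36) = (p - 5)*(p - 3)*(p^3 + 6*p^2 + 5*p - 12) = (p - 5)*(p - 3)*(p + 4)*(p^2 + 2*p - 3) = (p - 5)*(p - 3)*(p - 1)*(p + 4)*(p + 3)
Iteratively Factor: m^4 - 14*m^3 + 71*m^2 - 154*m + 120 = (m - 5)*(m^3 - 9*m^2 + 26*m - 24) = (m - 5)*(m - 4)*(m^2 - 5*m + 6) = (m - 5)*(m - 4)*(m - 2)*(m - 3)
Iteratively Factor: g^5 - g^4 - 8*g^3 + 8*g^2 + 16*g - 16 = (g - 1)*(g^4 - 8*g^2 + 16) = (g - 1)*(g + 2)*(g^3 - 2*g^2 - 4*g + 8) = (g - 2)*(g - 1)*(g + 2)*(g^2 - 4) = (g - 2)^2*(g - 1)*(g + 2)*(g + 2)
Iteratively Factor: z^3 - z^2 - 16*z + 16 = (z - 4)*(z^2 + 3*z - 4) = (z - 4)*(z - 1)*(z + 4)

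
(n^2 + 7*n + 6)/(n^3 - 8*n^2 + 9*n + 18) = (n + 6)/(n^2 - 9*n + 18)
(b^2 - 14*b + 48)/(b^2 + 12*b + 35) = (b^2 - 14*b + 48)/(b^2 + 12*b + 35)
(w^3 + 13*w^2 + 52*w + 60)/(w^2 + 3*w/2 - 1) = 2*(w^2 + 11*w + 30)/(2*w - 1)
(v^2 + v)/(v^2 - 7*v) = (v + 1)/(v - 7)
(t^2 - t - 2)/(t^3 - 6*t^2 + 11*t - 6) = (t + 1)/(t^2 - 4*t + 3)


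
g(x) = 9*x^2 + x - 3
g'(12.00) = 217.00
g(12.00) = 1305.00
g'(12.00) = 217.00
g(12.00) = 1305.00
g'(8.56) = 155.08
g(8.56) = 665.02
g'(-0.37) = -5.66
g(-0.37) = -2.14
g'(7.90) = 143.20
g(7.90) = 566.59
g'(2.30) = 42.40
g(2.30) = 46.91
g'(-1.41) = -24.38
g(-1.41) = 13.48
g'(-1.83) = -31.94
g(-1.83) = 25.31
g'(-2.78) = -49.04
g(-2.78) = 63.78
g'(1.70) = 31.60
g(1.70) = 24.71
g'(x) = 18*x + 1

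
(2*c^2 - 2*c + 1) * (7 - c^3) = -2*c^5 + 2*c^4 - c^3 + 14*c^2 - 14*c + 7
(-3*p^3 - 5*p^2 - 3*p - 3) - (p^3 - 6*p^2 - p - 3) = -4*p^3 + p^2 - 2*p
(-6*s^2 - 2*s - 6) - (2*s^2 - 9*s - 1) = -8*s^2 + 7*s - 5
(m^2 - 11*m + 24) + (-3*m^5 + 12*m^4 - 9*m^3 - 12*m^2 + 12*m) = -3*m^5 + 12*m^4 - 9*m^3 - 11*m^2 + m + 24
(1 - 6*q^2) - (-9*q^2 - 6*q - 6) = 3*q^2 + 6*q + 7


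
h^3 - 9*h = h*(h - 3)*(h + 3)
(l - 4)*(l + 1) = l^2 - 3*l - 4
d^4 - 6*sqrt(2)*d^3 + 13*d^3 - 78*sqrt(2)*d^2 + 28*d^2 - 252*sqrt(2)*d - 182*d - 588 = (d + 6)*(d + 7)*(d - 7*sqrt(2))*(d + sqrt(2))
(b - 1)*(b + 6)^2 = b^3 + 11*b^2 + 24*b - 36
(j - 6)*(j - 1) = j^2 - 7*j + 6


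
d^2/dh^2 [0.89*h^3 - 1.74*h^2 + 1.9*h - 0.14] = 5.34*h - 3.48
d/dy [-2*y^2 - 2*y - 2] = -4*y - 2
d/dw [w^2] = 2*w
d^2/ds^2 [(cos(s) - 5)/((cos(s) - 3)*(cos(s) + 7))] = (24*(1 - cos(s)^2)^2 - cos(s)^5 - 64*cos(s)^3 + 434*cos(s)^2 - 15*cos(s) - 226)/((cos(s) - 3)^3*(cos(s) + 7)^3)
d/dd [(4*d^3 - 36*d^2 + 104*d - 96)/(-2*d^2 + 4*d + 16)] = 2*(-d^2 - 4*d + 16)/(d^2 + 4*d + 4)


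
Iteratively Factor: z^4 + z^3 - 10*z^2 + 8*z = (z - 2)*(z^3 + 3*z^2 - 4*z) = z*(z - 2)*(z^2 + 3*z - 4) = z*(z - 2)*(z + 4)*(z - 1)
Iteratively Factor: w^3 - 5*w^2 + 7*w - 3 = (w - 1)*(w^2 - 4*w + 3) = (w - 1)^2*(w - 3)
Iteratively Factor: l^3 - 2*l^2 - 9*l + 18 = (l - 2)*(l^2 - 9) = (l - 2)*(l + 3)*(l - 3)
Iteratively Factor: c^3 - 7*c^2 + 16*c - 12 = (c - 2)*(c^2 - 5*c + 6) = (c - 3)*(c - 2)*(c - 2)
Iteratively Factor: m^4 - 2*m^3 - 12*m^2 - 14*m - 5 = (m + 1)*(m^3 - 3*m^2 - 9*m - 5) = (m + 1)^2*(m^2 - 4*m - 5) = (m + 1)^3*(m - 5)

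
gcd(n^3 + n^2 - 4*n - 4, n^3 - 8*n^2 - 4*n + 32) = n^2 - 4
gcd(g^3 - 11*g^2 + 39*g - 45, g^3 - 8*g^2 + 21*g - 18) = g^2 - 6*g + 9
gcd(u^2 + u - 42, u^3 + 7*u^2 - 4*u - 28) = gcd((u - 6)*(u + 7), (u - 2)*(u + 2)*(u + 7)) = u + 7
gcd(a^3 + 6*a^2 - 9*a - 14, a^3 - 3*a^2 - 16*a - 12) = a + 1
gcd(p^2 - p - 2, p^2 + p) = p + 1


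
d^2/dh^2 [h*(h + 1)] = 2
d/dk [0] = 0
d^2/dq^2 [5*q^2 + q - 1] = 10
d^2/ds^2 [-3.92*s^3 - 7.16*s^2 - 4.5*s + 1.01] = -23.52*s - 14.32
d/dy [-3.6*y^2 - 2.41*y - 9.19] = -7.2*y - 2.41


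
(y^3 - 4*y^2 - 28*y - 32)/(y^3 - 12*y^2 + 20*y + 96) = (y + 2)/(y - 6)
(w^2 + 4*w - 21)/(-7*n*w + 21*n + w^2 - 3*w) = (w + 7)/(-7*n + w)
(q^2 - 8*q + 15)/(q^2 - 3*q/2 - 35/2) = 2*(q - 3)/(2*q + 7)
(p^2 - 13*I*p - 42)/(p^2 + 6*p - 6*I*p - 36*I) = (p - 7*I)/(p + 6)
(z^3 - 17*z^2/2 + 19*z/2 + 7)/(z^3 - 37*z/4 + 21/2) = 2*(2*z^2 - 13*z - 7)/(4*z^2 + 8*z - 21)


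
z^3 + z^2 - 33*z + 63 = (z - 3)^2*(z + 7)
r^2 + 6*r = r*(r + 6)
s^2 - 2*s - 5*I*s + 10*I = (s - 2)*(s - 5*I)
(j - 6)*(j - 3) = j^2 - 9*j + 18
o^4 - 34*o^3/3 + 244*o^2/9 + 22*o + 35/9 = (o - 7)*(o - 5)*(o + 1/3)^2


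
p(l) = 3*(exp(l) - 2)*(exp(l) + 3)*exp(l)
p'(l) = 3*(exp(l) - 2)*(exp(l) + 3)*exp(l) + 3*(exp(l) - 2)*exp(2*l) + 3*(exp(l) + 3)*exp(2*l)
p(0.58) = -5.49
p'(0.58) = 38.27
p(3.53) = 122085.57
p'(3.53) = 363991.84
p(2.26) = 2743.22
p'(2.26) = 8299.14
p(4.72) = 4269533.73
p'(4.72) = 12774894.08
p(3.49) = 108361.26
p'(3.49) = 323039.32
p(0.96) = 26.90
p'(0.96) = 154.24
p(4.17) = 824501.75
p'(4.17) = 2463270.75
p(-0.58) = -8.61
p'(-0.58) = -6.62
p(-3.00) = -0.89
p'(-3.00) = -0.88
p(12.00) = 12933774105782388.97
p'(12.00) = 38801242855839949.86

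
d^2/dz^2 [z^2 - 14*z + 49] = 2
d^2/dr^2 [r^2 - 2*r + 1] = 2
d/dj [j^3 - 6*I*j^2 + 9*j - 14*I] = 3*j^2 - 12*I*j + 9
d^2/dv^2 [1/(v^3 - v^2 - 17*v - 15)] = 2*((1 - 3*v)*(-v^3 + v^2 + 17*v + 15) - (-3*v^2 + 2*v + 17)^2)/(-v^3 + v^2 + 17*v + 15)^3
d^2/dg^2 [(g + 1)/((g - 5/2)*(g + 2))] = 4*(4*g^3 + 12*g^2 + 54*g + 11)/(8*g^6 - 12*g^5 - 114*g^4 + 119*g^3 + 570*g^2 - 300*g - 1000)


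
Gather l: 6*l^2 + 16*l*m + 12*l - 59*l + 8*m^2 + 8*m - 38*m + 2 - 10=6*l^2 + l*(16*m - 47) + 8*m^2 - 30*m - 8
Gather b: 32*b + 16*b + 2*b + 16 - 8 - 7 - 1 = 50*b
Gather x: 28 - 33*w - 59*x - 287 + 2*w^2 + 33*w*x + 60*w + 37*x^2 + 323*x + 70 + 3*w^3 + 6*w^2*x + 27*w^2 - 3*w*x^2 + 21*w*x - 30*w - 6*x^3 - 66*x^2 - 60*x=3*w^3 + 29*w^2 - 3*w - 6*x^3 + x^2*(-3*w - 29) + x*(6*w^2 + 54*w + 204) - 189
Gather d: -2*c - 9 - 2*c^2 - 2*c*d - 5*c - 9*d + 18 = -2*c^2 - 7*c + d*(-2*c - 9) + 9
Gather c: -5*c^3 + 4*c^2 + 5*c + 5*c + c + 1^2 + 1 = -5*c^3 + 4*c^2 + 11*c + 2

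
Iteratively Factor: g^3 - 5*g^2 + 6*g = (g - 2)*(g^2 - 3*g) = (g - 3)*(g - 2)*(g)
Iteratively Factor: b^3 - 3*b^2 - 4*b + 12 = (b + 2)*(b^2 - 5*b + 6) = (b - 3)*(b + 2)*(b - 2)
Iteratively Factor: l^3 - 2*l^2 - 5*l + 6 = (l - 1)*(l^2 - l - 6) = (l - 1)*(l + 2)*(l - 3)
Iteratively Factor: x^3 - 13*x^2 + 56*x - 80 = (x - 5)*(x^2 - 8*x + 16) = (x - 5)*(x - 4)*(x - 4)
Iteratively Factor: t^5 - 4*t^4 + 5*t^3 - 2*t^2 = (t)*(t^4 - 4*t^3 + 5*t^2 - 2*t) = t*(t - 2)*(t^3 - 2*t^2 + t) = t^2*(t - 2)*(t^2 - 2*t + 1) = t^2*(t - 2)*(t - 1)*(t - 1)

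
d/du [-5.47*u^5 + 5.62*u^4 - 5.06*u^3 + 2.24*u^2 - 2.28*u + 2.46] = -27.35*u^4 + 22.48*u^3 - 15.18*u^2 + 4.48*u - 2.28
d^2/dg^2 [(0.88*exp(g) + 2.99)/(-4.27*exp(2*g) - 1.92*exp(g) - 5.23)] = (-16.044952*exp(4*g) - 210.850892*exp(3*g) + 44.3738400000001*exp(2*g) + 264.906188*exp(g) + 5.953832)*exp(g)/(77.854483*exp(6*g) + 105.021504*exp(5*g) + 333.296985*exp(4*g) + 264.34368*exp(3*g) + 408.230265*exp(2*g) + 157.552704*exp(g) + 143.055667)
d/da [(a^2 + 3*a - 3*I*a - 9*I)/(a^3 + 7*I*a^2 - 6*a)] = (-a^4 + a^3*(-6 + 6*I) + a^2*(-27 + 6*I) - 126*a - 54*I)/(a^2*(a^4 + 14*I*a^3 - 61*a^2 - 84*I*a + 36))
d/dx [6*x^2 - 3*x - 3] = 12*x - 3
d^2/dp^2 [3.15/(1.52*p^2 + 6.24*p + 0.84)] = (-14.55552*p^2 - 59.75424*p + 3.15*(3.04*p + 6.24)*(6.08*p + 12.48) - 8.04384)/(1.52*p^2 + 6.24*p + 0.84)^3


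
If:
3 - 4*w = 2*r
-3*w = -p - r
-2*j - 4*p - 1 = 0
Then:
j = 5/2 - 10*w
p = 5*w - 3/2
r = 3/2 - 2*w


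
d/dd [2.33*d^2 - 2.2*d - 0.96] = 4.66*d - 2.2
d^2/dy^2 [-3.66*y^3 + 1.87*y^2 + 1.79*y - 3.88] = 3.74 - 21.96*y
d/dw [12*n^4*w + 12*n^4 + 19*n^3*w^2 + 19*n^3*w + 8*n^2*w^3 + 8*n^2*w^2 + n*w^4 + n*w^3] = n*(12*n^3 + 38*n^2*w + 19*n^2 + 24*n*w^2 + 16*n*w + 4*w^3 + 3*w^2)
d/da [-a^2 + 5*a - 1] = 5 - 2*a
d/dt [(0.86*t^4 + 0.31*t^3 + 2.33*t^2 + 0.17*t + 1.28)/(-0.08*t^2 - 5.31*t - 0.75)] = (-0.1376*t^5 - 13.7246*t^4 - 5.8722*t^3 - 13.0562*t^2 - 3.2902*t + 6.6693)/(0.0064*t^4 + 0.8496*t^3 + 28.3161*t^2 + 7.965*t + 0.5625)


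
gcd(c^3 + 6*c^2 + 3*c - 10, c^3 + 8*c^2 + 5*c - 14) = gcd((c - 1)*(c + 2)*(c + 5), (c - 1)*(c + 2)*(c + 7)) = c^2 + c - 2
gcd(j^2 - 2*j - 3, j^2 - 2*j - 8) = 1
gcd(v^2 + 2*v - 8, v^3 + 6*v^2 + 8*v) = v + 4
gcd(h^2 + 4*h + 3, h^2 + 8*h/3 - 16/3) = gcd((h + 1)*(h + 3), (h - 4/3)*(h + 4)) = 1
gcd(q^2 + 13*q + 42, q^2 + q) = 1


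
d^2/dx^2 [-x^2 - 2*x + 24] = -2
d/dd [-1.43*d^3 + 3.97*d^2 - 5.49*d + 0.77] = -4.29*d^2 + 7.94*d - 5.49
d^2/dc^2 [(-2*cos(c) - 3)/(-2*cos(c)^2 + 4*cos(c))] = (-(cos(c) - 2)^2*cos(c)^3 + (cos(c) - 2)*(-3*cos(c) + 2*cos(3*c) + 1)*cos(c) + (cos(c) - 1)^2*(8*cos(c) + 12)*sin(c)^2)/((cos(c) - 2)^3*cos(c)^3)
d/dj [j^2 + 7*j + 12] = 2*j + 7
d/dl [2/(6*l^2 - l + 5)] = 2*(1 - 12*l)/(6*l^2 - l + 5)^2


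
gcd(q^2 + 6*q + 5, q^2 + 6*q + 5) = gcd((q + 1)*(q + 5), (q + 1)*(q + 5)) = q^2 + 6*q + 5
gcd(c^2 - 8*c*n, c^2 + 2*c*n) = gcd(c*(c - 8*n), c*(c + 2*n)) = c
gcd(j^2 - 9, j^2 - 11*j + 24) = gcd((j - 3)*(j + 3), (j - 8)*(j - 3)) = j - 3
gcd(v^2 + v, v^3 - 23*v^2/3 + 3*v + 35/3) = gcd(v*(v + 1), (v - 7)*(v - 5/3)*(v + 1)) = v + 1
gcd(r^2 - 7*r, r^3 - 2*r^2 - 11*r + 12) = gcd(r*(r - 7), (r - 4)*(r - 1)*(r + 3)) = 1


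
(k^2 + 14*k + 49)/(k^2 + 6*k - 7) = (k + 7)/(k - 1)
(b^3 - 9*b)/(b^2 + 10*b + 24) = b*(b^2 - 9)/(b^2 + 10*b + 24)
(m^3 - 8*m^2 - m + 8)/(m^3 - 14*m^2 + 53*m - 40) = (m + 1)/(m - 5)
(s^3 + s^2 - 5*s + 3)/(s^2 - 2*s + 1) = s + 3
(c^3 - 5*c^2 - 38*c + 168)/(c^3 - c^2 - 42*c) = (c - 4)/c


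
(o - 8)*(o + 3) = o^2 - 5*o - 24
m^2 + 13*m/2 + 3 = (m + 1/2)*(m + 6)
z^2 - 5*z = z*(z - 5)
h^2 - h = h*(h - 1)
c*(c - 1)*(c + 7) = c^3 + 6*c^2 - 7*c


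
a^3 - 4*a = a*(a - 2)*(a + 2)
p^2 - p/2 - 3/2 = (p - 3/2)*(p + 1)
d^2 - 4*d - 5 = (d - 5)*(d + 1)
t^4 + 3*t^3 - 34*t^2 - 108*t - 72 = (t - 6)*(t + 1)*(t + 2)*(t + 6)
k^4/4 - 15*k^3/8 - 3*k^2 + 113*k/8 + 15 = (k/4 + 1/4)*(k - 8)*(k - 3)*(k + 5/2)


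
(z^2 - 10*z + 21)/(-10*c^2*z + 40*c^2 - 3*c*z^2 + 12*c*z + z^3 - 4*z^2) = (-z^2 + 10*z - 21)/(10*c^2*z - 40*c^2 + 3*c*z^2 - 12*c*z - z^3 + 4*z^2)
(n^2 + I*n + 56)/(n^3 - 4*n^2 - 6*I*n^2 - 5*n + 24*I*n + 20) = (n^2 + I*n + 56)/(n^3 + n^2*(-4 - 6*I) + n*(-5 + 24*I) + 20)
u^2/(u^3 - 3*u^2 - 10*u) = u/(u^2 - 3*u - 10)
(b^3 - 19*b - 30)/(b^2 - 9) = (b^2 - 3*b - 10)/(b - 3)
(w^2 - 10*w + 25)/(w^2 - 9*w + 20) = (w - 5)/(w - 4)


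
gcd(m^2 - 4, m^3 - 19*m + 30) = m - 2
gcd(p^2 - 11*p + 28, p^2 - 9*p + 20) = p - 4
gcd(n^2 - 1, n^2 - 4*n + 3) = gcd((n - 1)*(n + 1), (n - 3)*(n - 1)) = n - 1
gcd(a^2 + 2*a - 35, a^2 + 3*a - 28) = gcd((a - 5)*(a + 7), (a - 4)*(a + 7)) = a + 7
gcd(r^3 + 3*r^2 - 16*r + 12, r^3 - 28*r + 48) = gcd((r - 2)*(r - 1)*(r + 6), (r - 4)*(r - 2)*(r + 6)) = r^2 + 4*r - 12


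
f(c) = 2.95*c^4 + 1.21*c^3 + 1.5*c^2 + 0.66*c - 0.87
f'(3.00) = 360.93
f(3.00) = 286.23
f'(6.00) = 2698.14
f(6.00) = 4141.65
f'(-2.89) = -262.52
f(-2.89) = 186.33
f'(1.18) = 28.64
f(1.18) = 9.70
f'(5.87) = 2530.04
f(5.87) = 3801.90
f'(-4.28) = -870.84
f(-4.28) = 918.83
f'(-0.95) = -9.03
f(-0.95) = 1.22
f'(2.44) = 201.01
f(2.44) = 131.81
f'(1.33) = 38.83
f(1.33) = 14.74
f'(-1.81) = -62.85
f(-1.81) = 27.34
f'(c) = 11.8*c^3 + 3.63*c^2 + 3.0*c + 0.66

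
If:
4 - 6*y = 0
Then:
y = 2/3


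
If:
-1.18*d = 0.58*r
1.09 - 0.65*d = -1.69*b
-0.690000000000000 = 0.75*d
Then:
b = -1.00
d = -0.92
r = 1.87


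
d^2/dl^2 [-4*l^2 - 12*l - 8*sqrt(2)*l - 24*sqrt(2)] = -8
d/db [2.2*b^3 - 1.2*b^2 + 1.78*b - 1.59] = 6.6*b^2 - 2.4*b + 1.78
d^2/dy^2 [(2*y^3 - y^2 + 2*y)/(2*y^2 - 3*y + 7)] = 2*(-8*y^3 - 84*y^2 + 210*y - 7)/(8*y^6 - 36*y^5 + 138*y^4 - 279*y^3 + 483*y^2 - 441*y + 343)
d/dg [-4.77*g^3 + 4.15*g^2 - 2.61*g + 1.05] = -14.31*g^2 + 8.3*g - 2.61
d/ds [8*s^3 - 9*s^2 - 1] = 6*s*(4*s - 3)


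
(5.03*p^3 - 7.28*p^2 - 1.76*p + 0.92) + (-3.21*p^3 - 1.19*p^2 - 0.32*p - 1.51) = 1.82*p^3 - 8.47*p^2 - 2.08*p - 0.59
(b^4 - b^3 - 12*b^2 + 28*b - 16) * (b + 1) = b^5 - 13*b^3 + 16*b^2 + 12*b - 16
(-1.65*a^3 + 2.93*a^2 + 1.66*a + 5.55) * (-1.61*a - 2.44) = 2.6565*a^4 - 0.691300000000001*a^3 - 9.8218*a^2 - 12.9859*a - 13.542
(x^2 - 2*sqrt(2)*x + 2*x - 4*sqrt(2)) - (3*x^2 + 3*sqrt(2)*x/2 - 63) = -2*x^2 - 7*sqrt(2)*x/2 + 2*x - 4*sqrt(2) + 63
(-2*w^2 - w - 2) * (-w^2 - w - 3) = 2*w^4 + 3*w^3 + 9*w^2 + 5*w + 6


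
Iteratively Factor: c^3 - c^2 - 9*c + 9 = (c - 1)*(c^2 - 9) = (c - 3)*(c - 1)*(c + 3)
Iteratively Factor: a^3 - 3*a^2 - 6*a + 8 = (a - 1)*(a^2 - 2*a - 8) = (a - 4)*(a - 1)*(a + 2)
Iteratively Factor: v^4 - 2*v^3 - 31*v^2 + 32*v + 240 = (v - 5)*(v^3 + 3*v^2 - 16*v - 48) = (v - 5)*(v - 4)*(v^2 + 7*v + 12) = (v - 5)*(v - 4)*(v + 3)*(v + 4)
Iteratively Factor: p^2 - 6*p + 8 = (p - 4)*(p - 2)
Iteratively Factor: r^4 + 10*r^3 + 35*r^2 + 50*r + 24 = (r + 4)*(r^3 + 6*r^2 + 11*r + 6) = (r + 3)*(r + 4)*(r^2 + 3*r + 2) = (r + 2)*(r + 3)*(r + 4)*(r + 1)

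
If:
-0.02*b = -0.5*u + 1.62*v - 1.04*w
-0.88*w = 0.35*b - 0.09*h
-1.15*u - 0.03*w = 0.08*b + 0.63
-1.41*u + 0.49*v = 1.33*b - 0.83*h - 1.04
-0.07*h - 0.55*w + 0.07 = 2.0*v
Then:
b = -2.42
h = -5.87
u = -0.39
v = 0.14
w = 0.36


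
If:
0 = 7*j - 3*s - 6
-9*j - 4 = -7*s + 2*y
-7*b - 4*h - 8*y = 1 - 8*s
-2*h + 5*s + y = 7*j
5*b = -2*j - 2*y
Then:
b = -564/107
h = 4409/428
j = 1017/214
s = 1945/214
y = 1803/214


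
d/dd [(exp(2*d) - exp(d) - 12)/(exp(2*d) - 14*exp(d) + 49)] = (31 - 13*exp(d))*exp(d)/(exp(3*d) - 21*exp(2*d) + 147*exp(d) - 343)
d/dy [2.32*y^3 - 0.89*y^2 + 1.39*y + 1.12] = 6.96*y^2 - 1.78*y + 1.39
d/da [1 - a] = -1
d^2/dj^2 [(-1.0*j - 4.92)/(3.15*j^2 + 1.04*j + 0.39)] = (-(1.0*j + 4.92)*(6.3*j + 1.04)*(12.6*j + 2.08) + (18.9*j + 33.076)*(3.15*j^2 + 1.04*j + 0.39))/(3.15*j^2 + 1.04*j + 0.39)^3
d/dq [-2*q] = -2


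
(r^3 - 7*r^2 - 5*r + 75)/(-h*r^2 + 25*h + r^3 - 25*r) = (r^2 - 2*r - 15)/(-h*r - 5*h + r^2 + 5*r)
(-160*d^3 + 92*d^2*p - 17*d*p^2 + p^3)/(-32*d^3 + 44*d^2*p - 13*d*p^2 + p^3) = (-5*d + p)/(-d + p)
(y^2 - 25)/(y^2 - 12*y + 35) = (y + 5)/(y - 7)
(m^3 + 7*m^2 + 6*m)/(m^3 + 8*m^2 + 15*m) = (m^2 + 7*m + 6)/(m^2 + 8*m + 15)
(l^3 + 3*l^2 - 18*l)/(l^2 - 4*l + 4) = l*(l^2 + 3*l - 18)/(l^2 - 4*l + 4)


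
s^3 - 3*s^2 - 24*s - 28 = (s - 7)*(s + 2)^2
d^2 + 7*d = d*(d + 7)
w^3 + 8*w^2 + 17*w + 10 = (w + 1)*(w + 2)*(w + 5)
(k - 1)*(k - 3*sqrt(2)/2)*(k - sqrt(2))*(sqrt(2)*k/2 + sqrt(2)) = sqrt(2)*k^4/2 - 5*k^3/2 + sqrt(2)*k^3/2 - 5*k^2/2 + sqrt(2)*k^2/2 + 3*sqrt(2)*k/2 + 5*k - 3*sqrt(2)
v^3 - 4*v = v*(v - 2)*(v + 2)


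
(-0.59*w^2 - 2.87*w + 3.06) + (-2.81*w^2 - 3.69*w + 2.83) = -3.4*w^2 - 6.56*w + 5.89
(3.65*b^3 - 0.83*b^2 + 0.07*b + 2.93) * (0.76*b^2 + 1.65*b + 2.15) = 2.774*b^5 + 5.3917*b^4 + 6.5312*b^3 + 0.557800000000001*b^2 + 4.985*b + 6.2995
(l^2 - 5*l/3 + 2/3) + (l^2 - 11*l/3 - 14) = 2*l^2 - 16*l/3 - 40/3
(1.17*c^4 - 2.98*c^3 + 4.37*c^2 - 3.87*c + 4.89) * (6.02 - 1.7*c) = -1.989*c^5 + 12.1094*c^4 - 25.3686*c^3 + 32.8864*c^2 - 31.6104*c + 29.4378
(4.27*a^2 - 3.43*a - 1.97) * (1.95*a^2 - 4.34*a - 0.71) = 8.3265*a^4 - 25.2203*a^3 + 8.013*a^2 + 10.9851*a + 1.3987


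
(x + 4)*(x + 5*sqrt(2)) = x^2 + 4*x + 5*sqrt(2)*x + 20*sqrt(2)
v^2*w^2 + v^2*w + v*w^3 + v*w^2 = w*(v + w)*(v*w + v)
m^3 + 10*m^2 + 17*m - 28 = (m - 1)*(m + 4)*(m + 7)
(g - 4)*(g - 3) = g^2 - 7*g + 12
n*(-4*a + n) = -4*a*n + n^2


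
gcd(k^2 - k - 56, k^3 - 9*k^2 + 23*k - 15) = 1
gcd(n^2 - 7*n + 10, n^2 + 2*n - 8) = n - 2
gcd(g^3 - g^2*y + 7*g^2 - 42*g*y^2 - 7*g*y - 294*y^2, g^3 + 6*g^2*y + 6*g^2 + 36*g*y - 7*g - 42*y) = g^2 + 6*g*y + 7*g + 42*y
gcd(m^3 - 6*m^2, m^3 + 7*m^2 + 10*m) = m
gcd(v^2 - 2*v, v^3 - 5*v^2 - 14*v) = v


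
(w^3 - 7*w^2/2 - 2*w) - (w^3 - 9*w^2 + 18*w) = 11*w^2/2 - 20*w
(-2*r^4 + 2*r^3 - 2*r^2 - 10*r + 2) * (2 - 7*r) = 14*r^5 - 18*r^4 + 18*r^3 + 66*r^2 - 34*r + 4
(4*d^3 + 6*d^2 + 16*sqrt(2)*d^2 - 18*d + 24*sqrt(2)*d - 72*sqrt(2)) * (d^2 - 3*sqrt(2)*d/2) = 4*d^5 + 6*d^4 + 10*sqrt(2)*d^4 - 66*d^3 + 15*sqrt(2)*d^3 - 72*d^2 - 45*sqrt(2)*d^2 + 216*d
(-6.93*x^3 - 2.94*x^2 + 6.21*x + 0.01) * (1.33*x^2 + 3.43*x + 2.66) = -9.2169*x^5 - 27.6801*x^4 - 20.2587*x^3 + 13.4932*x^2 + 16.5529*x + 0.0266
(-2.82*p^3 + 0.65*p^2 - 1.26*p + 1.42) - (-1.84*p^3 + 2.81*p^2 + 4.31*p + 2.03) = -0.98*p^3 - 2.16*p^2 - 5.57*p - 0.61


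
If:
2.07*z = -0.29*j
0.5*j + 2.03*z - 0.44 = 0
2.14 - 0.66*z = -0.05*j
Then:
No Solution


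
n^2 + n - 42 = (n - 6)*(n + 7)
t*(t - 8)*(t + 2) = t^3 - 6*t^2 - 16*t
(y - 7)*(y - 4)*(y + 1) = y^3 - 10*y^2 + 17*y + 28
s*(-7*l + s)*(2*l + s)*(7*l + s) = -98*l^3*s - 49*l^2*s^2 + 2*l*s^3 + s^4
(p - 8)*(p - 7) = p^2 - 15*p + 56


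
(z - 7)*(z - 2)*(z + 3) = z^3 - 6*z^2 - 13*z + 42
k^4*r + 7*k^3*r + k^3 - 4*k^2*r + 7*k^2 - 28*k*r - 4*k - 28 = (k - 2)*(k + 2)*(k + 7)*(k*r + 1)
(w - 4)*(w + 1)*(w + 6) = w^3 + 3*w^2 - 22*w - 24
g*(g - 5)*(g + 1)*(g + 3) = g^4 - g^3 - 17*g^2 - 15*g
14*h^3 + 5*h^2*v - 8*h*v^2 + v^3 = (-7*h + v)*(-2*h + v)*(h + v)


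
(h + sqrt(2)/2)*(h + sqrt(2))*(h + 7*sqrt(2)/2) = h^3 + 5*sqrt(2)*h^2 + 23*h/2 + 7*sqrt(2)/2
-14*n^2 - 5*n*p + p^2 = (-7*n + p)*(2*n + p)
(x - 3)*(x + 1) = x^2 - 2*x - 3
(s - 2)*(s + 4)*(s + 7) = s^3 + 9*s^2 + 6*s - 56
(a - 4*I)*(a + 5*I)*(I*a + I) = I*a^3 - a^2 + I*a^2 - a + 20*I*a + 20*I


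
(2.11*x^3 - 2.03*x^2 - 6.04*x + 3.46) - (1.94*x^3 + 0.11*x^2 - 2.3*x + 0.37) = 0.17*x^3 - 2.14*x^2 - 3.74*x + 3.09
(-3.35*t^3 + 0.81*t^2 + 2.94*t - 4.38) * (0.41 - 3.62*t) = 12.127*t^4 - 4.3057*t^3 - 10.3107*t^2 + 17.061*t - 1.7958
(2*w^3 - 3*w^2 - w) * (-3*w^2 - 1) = -6*w^5 + 9*w^4 + w^3 + 3*w^2 + w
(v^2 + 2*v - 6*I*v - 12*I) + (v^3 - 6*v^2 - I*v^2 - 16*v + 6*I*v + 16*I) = v^3 - 5*v^2 - I*v^2 - 14*v + 4*I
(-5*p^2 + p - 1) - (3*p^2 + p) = -8*p^2 - 1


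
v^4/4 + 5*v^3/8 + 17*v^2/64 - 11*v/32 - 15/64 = (v/4 + 1/4)*(v - 3/4)*(v + 1)*(v + 5/4)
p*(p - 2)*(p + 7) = p^3 + 5*p^2 - 14*p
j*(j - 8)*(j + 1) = j^3 - 7*j^2 - 8*j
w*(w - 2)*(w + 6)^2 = w^4 + 10*w^3 + 12*w^2 - 72*w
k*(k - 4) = k^2 - 4*k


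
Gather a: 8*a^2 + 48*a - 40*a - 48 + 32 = 8*a^2 + 8*a - 16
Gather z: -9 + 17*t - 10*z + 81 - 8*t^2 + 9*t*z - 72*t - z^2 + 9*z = -8*t^2 - 55*t - z^2 + z*(9*t - 1) + 72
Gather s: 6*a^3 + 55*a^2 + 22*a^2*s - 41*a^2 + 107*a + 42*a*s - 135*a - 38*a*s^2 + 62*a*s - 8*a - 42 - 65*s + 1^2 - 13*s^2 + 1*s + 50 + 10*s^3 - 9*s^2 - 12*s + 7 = 6*a^3 + 14*a^2 - 36*a + 10*s^3 + s^2*(-38*a - 22) + s*(22*a^2 + 104*a - 76) + 16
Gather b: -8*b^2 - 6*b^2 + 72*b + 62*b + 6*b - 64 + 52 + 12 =-14*b^2 + 140*b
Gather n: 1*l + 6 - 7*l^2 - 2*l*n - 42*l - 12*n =-7*l^2 - 41*l + n*(-2*l - 12) + 6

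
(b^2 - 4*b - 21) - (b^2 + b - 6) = -5*b - 15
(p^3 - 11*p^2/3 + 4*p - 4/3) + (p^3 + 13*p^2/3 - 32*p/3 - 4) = 2*p^3 + 2*p^2/3 - 20*p/3 - 16/3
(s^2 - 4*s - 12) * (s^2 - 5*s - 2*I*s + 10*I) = s^4 - 9*s^3 - 2*I*s^3 + 8*s^2 + 18*I*s^2 + 60*s - 16*I*s - 120*I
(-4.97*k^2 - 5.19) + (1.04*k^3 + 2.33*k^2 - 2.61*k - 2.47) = 1.04*k^3 - 2.64*k^2 - 2.61*k - 7.66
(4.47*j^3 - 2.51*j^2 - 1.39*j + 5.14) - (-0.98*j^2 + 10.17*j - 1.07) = 4.47*j^3 - 1.53*j^2 - 11.56*j + 6.21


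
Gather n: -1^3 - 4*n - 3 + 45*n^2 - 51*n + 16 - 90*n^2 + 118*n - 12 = -45*n^2 + 63*n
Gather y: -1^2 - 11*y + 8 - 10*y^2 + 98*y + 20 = -10*y^2 + 87*y + 27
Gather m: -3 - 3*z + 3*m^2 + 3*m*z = 3*m^2 + 3*m*z - 3*z - 3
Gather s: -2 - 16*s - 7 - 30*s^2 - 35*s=-30*s^2 - 51*s - 9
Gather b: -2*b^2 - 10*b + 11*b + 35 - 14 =-2*b^2 + b + 21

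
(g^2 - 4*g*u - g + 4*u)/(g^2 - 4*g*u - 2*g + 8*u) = (g - 1)/(g - 2)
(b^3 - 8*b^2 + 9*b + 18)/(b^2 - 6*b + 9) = (b^2 - 5*b - 6)/(b - 3)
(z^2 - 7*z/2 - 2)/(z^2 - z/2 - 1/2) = (z - 4)/(z - 1)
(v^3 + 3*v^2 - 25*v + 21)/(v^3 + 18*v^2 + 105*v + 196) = (v^2 - 4*v + 3)/(v^2 + 11*v + 28)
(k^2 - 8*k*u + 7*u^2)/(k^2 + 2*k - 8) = (k^2 - 8*k*u + 7*u^2)/(k^2 + 2*k - 8)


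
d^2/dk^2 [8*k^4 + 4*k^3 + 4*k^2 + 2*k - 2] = 96*k^2 + 24*k + 8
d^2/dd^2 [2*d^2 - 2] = 4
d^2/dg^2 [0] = 0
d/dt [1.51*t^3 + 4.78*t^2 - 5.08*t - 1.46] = 4.53*t^2 + 9.56*t - 5.08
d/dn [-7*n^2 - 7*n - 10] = -14*n - 7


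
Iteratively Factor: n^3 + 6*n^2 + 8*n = (n + 2)*(n^2 + 4*n) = (n + 2)*(n + 4)*(n)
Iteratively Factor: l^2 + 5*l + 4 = (l + 4)*(l + 1)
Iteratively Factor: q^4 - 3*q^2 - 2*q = (q)*(q^3 - 3*q - 2) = q*(q + 1)*(q^2 - q - 2) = q*(q + 1)^2*(q - 2)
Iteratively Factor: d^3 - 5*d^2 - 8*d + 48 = (d + 3)*(d^2 - 8*d + 16) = (d - 4)*(d + 3)*(d - 4)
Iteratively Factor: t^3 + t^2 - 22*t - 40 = (t + 2)*(t^2 - t - 20) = (t + 2)*(t + 4)*(t - 5)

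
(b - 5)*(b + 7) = b^2 + 2*b - 35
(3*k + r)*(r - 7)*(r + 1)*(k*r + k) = 3*k^2*r^3 - 15*k^2*r^2 - 39*k^2*r - 21*k^2 + k*r^4 - 5*k*r^3 - 13*k*r^2 - 7*k*r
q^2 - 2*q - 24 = (q - 6)*(q + 4)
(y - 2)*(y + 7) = y^2 + 5*y - 14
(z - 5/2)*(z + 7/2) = z^2 + z - 35/4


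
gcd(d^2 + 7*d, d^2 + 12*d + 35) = d + 7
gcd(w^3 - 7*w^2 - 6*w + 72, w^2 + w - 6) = w + 3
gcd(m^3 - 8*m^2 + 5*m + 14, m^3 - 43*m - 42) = m^2 - 6*m - 7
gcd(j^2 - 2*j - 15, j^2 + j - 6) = j + 3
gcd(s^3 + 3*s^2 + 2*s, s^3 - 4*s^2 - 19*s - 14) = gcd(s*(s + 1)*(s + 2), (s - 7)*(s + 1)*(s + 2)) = s^2 + 3*s + 2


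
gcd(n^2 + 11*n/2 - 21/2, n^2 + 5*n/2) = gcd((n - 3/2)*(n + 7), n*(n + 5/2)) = 1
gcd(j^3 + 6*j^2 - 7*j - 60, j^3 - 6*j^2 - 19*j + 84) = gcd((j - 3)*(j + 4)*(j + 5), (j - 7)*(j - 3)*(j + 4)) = j^2 + j - 12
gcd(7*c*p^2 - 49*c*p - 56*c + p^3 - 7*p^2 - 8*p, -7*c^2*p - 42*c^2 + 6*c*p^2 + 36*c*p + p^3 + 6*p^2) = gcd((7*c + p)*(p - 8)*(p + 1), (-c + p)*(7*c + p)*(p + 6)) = 7*c + p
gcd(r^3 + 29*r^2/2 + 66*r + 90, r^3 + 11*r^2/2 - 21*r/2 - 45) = r^2 + 17*r/2 + 15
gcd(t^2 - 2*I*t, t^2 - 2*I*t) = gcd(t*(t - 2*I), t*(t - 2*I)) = t^2 - 2*I*t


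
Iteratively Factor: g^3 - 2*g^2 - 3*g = (g + 1)*(g^2 - 3*g) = (g - 3)*(g + 1)*(g)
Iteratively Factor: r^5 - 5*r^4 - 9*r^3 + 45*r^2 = (r)*(r^4 - 5*r^3 - 9*r^2 + 45*r) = r*(r + 3)*(r^3 - 8*r^2 + 15*r) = r*(r - 3)*(r + 3)*(r^2 - 5*r) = r*(r - 5)*(r - 3)*(r + 3)*(r)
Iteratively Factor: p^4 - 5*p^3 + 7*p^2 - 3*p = (p - 1)*(p^3 - 4*p^2 + 3*p) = (p - 3)*(p - 1)*(p^2 - p) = p*(p - 3)*(p - 1)*(p - 1)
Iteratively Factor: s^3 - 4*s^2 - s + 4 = (s - 1)*(s^2 - 3*s - 4) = (s - 4)*(s - 1)*(s + 1)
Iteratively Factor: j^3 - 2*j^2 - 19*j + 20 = (j - 1)*(j^2 - j - 20) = (j - 5)*(j - 1)*(j + 4)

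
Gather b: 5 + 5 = 10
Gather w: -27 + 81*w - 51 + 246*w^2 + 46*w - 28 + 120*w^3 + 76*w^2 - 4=120*w^3 + 322*w^2 + 127*w - 110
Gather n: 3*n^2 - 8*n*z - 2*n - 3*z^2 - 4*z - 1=3*n^2 + n*(-8*z - 2) - 3*z^2 - 4*z - 1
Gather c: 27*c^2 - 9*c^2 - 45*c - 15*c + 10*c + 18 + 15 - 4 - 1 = 18*c^2 - 50*c + 28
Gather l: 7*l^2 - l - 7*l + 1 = 7*l^2 - 8*l + 1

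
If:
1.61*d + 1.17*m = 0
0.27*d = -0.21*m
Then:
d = 0.00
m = 0.00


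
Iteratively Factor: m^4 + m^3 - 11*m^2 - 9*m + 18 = (m - 3)*(m^3 + 4*m^2 + m - 6) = (m - 3)*(m + 2)*(m^2 + 2*m - 3) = (m - 3)*(m + 2)*(m + 3)*(m - 1)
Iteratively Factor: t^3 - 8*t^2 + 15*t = (t)*(t^2 - 8*t + 15) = t*(t - 5)*(t - 3)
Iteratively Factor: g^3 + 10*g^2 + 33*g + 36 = (g + 4)*(g^2 + 6*g + 9) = (g + 3)*(g + 4)*(g + 3)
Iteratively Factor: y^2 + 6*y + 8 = (y + 2)*(y + 4)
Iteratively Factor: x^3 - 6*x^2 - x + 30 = (x - 3)*(x^2 - 3*x - 10) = (x - 5)*(x - 3)*(x + 2)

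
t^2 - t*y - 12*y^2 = (t - 4*y)*(t + 3*y)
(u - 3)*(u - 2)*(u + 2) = u^3 - 3*u^2 - 4*u + 12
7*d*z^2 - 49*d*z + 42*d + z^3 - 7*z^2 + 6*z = (7*d + z)*(z - 6)*(z - 1)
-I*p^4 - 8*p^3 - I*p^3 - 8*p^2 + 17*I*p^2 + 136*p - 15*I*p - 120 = (p - 3)*(p + 5)*(p - 8*I)*(-I*p + I)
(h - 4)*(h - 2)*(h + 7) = h^3 + h^2 - 34*h + 56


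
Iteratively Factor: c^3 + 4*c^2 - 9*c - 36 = (c + 4)*(c^2 - 9) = (c - 3)*(c + 4)*(c + 3)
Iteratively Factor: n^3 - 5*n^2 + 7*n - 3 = (n - 1)*(n^2 - 4*n + 3) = (n - 1)^2*(n - 3)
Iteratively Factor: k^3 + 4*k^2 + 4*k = (k + 2)*(k^2 + 2*k) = k*(k + 2)*(k + 2)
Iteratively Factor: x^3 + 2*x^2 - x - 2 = (x + 1)*(x^2 + x - 2) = (x - 1)*(x + 1)*(x + 2)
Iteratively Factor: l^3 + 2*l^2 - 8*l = (l)*(l^2 + 2*l - 8) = l*(l + 4)*(l - 2)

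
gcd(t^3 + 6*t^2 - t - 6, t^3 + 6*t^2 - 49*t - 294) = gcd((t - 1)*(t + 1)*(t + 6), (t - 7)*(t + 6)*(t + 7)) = t + 6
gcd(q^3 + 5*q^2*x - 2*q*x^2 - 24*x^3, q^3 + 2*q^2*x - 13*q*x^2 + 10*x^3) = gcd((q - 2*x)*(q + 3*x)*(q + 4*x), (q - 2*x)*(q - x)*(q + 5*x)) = -q + 2*x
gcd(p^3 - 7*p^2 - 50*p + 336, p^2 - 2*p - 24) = p - 6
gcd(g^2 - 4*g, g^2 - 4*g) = g^2 - 4*g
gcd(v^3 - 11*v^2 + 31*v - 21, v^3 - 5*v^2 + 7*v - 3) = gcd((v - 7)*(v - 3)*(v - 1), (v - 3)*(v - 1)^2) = v^2 - 4*v + 3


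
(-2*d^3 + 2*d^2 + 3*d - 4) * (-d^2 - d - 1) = 2*d^5 - 3*d^3 - d^2 + d + 4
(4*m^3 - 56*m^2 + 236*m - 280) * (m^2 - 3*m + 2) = 4*m^5 - 68*m^4 + 412*m^3 - 1100*m^2 + 1312*m - 560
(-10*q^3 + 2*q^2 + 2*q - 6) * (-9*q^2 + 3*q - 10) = 90*q^5 - 48*q^4 + 88*q^3 + 40*q^2 - 38*q + 60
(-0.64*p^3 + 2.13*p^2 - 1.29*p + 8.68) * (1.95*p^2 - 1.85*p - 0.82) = -1.248*p^5 + 5.3375*p^4 - 5.9312*p^3 + 17.5659*p^2 - 15.0002*p - 7.1176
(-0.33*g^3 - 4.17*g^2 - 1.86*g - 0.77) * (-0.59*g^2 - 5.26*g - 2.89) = 0.1947*g^5 + 4.1961*g^4 + 23.9853*g^3 + 22.2892*g^2 + 9.4256*g + 2.2253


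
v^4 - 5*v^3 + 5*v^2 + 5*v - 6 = (v - 3)*(v - 2)*(v - 1)*(v + 1)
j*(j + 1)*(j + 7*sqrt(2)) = j^3 + j^2 + 7*sqrt(2)*j^2 + 7*sqrt(2)*j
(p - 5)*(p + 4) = p^2 - p - 20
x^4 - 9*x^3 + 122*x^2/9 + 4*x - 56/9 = (x - 7)*(x - 2)*(x - 2/3)*(x + 2/3)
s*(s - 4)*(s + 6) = s^3 + 2*s^2 - 24*s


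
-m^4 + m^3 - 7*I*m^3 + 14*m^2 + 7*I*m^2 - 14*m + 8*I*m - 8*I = (m + 2*I)*(m + 4*I)*(-I*m + 1)*(-I*m + I)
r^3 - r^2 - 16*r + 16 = (r - 4)*(r - 1)*(r + 4)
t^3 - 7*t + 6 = (t - 2)*(t - 1)*(t + 3)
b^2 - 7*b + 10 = (b - 5)*(b - 2)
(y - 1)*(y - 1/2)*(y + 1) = y^3 - y^2/2 - y + 1/2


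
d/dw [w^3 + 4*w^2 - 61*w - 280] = 3*w^2 + 8*w - 61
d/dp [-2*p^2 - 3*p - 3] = -4*p - 3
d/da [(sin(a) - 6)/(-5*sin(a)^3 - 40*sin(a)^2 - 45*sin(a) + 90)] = 2*(sin(a)^3 - 5*sin(a)^2 - 48*sin(a) - 18)*cos(a)/(5*(sin(a)^3 + 8*sin(a)^2 + 9*sin(a) - 18)^2)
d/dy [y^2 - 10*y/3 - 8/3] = 2*y - 10/3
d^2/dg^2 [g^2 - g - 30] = 2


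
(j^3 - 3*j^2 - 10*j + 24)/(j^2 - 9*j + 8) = (j^3 - 3*j^2 - 10*j + 24)/(j^2 - 9*j + 8)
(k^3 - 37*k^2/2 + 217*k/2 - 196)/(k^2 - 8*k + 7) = (k^2 - 23*k/2 + 28)/(k - 1)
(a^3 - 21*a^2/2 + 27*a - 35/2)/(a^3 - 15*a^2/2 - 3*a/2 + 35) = (a - 1)/(a + 2)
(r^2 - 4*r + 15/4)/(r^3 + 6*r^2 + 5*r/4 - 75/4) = (2*r - 5)/(2*r^2 + 15*r + 25)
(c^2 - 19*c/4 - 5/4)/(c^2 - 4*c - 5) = (c + 1/4)/(c + 1)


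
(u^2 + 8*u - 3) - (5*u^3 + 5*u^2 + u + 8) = -5*u^3 - 4*u^2 + 7*u - 11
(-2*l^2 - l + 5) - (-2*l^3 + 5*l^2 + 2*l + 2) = 2*l^3 - 7*l^2 - 3*l + 3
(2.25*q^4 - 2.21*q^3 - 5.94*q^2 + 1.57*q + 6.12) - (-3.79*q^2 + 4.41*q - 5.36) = 2.25*q^4 - 2.21*q^3 - 2.15*q^2 - 2.84*q + 11.48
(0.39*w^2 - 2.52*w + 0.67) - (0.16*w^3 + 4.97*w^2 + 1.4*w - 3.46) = -0.16*w^3 - 4.58*w^2 - 3.92*w + 4.13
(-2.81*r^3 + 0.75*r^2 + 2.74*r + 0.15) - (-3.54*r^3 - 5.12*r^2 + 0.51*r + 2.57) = 0.73*r^3 + 5.87*r^2 + 2.23*r - 2.42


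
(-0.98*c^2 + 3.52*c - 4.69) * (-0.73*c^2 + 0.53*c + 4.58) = 0.7154*c^4 - 3.089*c^3 + 0.8009*c^2 + 13.6359*c - 21.4802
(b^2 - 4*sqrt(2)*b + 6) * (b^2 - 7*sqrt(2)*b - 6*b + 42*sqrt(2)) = b^4 - 11*sqrt(2)*b^3 - 6*b^3 + 62*b^2 + 66*sqrt(2)*b^2 - 372*b - 42*sqrt(2)*b + 252*sqrt(2)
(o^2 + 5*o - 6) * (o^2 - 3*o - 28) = o^4 + 2*o^3 - 49*o^2 - 122*o + 168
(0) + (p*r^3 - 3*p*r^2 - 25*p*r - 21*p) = p*r^3 - 3*p*r^2 - 25*p*r - 21*p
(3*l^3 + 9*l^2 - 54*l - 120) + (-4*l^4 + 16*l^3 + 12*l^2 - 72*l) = -4*l^4 + 19*l^3 + 21*l^2 - 126*l - 120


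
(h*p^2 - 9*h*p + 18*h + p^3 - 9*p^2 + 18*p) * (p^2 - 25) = h*p^4 - 9*h*p^3 - 7*h*p^2 + 225*h*p - 450*h + p^5 - 9*p^4 - 7*p^3 + 225*p^2 - 450*p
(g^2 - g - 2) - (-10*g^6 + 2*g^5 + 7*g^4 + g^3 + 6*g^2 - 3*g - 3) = 10*g^6 - 2*g^5 - 7*g^4 - g^3 - 5*g^2 + 2*g + 1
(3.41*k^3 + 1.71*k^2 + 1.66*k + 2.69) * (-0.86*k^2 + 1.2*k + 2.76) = -2.9326*k^5 + 2.6214*k^4 + 10.036*k^3 + 4.3982*k^2 + 7.8096*k + 7.4244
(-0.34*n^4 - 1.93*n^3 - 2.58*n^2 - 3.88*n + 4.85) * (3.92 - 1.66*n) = 0.5644*n^5 + 1.871*n^4 - 3.2828*n^3 - 3.6728*n^2 - 23.2606*n + 19.012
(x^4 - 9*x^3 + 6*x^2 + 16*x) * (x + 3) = x^5 - 6*x^4 - 21*x^3 + 34*x^2 + 48*x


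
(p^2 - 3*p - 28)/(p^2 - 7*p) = (p + 4)/p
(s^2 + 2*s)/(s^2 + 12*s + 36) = s*(s + 2)/(s^2 + 12*s + 36)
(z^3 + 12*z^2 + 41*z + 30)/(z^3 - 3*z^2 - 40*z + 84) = (z^2 + 6*z + 5)/(z^2 - 9*z + 14)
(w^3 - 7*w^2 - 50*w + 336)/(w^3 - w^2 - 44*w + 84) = (w - 8)/(w - 2)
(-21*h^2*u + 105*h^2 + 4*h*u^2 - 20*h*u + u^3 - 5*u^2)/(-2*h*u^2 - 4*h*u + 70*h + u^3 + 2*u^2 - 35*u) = (-21*h^2 + 4*h*u + u^2)/(-2*h*u - 14*h + u^2 + 7*u)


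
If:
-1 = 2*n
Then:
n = -1/2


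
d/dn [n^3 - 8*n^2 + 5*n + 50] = 3*n^2 - 16*n + 5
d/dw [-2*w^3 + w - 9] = 1 - 6*w^2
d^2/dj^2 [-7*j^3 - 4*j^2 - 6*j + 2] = -42*j - 8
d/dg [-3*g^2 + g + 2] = 1 - 6*g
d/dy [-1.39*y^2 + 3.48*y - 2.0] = 3.48 - 2.78*y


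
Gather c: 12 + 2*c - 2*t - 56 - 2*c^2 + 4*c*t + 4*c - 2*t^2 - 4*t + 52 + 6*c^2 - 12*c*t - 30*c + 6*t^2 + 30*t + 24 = 4*c^2 + c*(-8*t - 24) + 4*t^2 + 24*t + 32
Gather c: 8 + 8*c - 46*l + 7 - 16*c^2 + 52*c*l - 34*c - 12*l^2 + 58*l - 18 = -16*c^2 + c*(52*l - 26) - 12*l^2 + 12*l - 3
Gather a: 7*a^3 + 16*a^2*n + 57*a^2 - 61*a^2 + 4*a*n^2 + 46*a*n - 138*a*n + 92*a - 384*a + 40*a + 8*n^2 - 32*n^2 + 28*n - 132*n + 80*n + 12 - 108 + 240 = 7*a^3 + a^2*(16*n - 4) + a*(4*n^2 - 92*n - 252) - 24*n^2 - 24*n + 144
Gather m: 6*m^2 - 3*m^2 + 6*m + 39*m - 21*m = 3*m^2 + 24*m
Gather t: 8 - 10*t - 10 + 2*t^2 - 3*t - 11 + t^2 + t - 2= 3*t^2 - 12*t - 15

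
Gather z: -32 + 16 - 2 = -18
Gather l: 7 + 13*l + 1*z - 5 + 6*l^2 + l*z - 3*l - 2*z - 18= 6*l^2 + l*(z + 10) - z - 16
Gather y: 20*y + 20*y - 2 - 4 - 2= 40*y - 8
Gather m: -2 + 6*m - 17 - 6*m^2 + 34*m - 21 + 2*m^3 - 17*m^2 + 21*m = 2*m^3 - 23*m^2 + 61*m - 40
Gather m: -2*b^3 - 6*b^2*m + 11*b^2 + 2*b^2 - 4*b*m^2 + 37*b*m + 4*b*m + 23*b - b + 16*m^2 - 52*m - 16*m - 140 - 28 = -2*b^3 + 13*b^2 + 22*b + m^2*(16 - 4*b) + m*(-6*b^2 + 41*b - 68) - 168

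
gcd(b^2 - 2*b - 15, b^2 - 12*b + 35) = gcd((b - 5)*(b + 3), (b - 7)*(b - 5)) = b - 5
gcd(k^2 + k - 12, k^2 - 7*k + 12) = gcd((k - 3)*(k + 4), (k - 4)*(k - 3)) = k - 3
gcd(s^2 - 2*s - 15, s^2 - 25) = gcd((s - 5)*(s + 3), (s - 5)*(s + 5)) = s - 5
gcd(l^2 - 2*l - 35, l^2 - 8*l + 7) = l - 7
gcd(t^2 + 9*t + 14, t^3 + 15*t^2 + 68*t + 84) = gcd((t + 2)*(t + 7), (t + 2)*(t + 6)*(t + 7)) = t^2 + 9*t + 14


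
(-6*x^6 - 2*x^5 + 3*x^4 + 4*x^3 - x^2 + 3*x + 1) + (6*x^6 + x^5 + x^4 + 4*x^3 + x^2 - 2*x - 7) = -x^5 + 4*x^4 + 8*x^3 + x - 6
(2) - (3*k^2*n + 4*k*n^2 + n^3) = -3*k^2*n - 4*k*n^2 - n^3 + 2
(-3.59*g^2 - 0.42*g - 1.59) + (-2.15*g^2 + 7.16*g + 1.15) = -5.74*g^2 + 6.74*g - 0.44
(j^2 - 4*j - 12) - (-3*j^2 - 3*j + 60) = 4*j^2 - j - 72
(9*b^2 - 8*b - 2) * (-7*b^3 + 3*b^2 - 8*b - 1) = -63*b^5 + 83*b^4 - 82*b^3 + 49*b^2 + 24*b + 2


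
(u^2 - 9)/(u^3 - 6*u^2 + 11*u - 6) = (u + 3)/(u^2 - 3*u + 2)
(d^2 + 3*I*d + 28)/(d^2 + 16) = (d + 7*I)/(d + 4*I)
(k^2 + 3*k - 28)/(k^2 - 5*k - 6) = (-k^2 - 3*k + 28)/(-k^2 + 5*k + 6)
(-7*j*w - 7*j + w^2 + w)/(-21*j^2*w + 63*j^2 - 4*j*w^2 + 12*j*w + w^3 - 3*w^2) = (w + 1)/(3*j*w - 9*j + w^2 - 3*w)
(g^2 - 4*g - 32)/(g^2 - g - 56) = (g + 4)/(g + 7)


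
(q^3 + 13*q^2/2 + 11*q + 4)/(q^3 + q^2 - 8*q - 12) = (q^2 + 9*q/2 + 2)/(q^2 - q - 6)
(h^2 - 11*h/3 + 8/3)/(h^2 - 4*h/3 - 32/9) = 3*(h - 1)/(3*h + 4)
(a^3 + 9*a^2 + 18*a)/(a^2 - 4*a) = (a^2 + 9*a + 18)/(a - 4)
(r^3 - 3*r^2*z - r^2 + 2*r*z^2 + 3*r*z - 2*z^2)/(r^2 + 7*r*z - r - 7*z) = (r^2 - 3*r*z + 2*z^2)/(r + 7*z)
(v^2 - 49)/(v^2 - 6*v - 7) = (v + 7)/(v + 1)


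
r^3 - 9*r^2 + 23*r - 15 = (r - 5)*(r - 3)*(r - 1)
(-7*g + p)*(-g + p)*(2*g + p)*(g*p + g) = 14*g^4*p + 14*g^4 - 9*g^3*p^2 - 9*g^3*p - 6*g^2*p^3 - 6*g^2*p^2 + g*p^4 + g*p^3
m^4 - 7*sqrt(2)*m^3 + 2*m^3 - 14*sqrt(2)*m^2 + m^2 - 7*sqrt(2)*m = m*(m + 1)^2*(m - 7*sqrt(2))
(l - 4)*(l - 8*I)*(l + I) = l^3 - 4*l^2 - 7*I*l^2 + 8*l + 28*I*l - 32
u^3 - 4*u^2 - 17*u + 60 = (u - 5)*(u - 3)*(u + 4)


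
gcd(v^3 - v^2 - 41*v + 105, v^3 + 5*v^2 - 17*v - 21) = v^2 + 4*v - 21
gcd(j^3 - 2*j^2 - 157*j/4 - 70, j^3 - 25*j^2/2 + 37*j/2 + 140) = j^2 - 11*j/2 - 20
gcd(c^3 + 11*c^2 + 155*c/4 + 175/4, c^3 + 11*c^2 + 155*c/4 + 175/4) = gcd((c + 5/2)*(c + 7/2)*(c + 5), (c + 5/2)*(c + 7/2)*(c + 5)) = c^3 + 11*c^2 + 155*c/4 + 175/4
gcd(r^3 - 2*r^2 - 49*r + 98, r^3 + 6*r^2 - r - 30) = r - 2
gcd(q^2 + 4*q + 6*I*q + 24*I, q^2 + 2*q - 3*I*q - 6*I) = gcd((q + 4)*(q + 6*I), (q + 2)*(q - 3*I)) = 1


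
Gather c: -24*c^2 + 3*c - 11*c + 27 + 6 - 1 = -24*c^2 - 8*c + 32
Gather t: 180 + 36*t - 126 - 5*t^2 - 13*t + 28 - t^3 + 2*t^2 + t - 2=-t^3 - 3*t^2 + 24*t + 80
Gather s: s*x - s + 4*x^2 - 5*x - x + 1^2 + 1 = s*(x - 1) + 4*x^2 - 6*x + 2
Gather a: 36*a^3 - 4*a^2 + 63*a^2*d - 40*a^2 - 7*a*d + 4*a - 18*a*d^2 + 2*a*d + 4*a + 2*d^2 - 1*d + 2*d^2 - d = 36*a^3 + a^2*(63*d - 44) + a*(-18*d^2 - 5*d + 8) + 4*d^2 - 2*d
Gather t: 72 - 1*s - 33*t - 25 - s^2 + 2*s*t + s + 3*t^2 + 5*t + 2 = -s^2 + 3*t^2 + t*(2*s - 28) + 49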